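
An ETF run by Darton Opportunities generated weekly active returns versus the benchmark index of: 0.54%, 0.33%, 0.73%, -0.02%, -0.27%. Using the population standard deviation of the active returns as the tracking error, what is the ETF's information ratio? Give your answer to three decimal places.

r̄ = (0.54 + 0.33 + 0.73 − 0.02 − 0.27) / 5 = 0.2620%
Σ(r − r̄)² = (0.54 − 0.2620)² + (0.33 − 0.2620)² + … = 0.6635
population σ = √(0.6635 / 5) = √0.1327 = 0.3643%
IR = r̄ / tracking error = 0.2620 / 0.3643 = 0.7192

0.719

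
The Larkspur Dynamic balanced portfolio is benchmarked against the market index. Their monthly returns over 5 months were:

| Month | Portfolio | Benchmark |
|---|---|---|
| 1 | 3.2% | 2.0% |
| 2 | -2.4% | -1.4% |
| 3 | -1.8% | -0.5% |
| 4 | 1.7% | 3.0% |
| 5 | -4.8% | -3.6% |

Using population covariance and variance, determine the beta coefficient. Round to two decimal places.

r̄p = -0.8200%,  r̄m = -0.1000%
Cov = Σ(rp − r̄p)(rm − r̄m) / 5 = 6.5260
Var(rm) = Σ(rm − r̄m)² / 5 = 5.6240
β = Cov / Var = 6.5260 / 5.6240 = 1.1604

1.16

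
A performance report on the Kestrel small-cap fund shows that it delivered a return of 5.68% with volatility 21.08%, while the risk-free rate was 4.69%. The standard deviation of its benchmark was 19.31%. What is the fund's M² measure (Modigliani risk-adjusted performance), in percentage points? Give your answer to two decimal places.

Sharpe = (Rp − Rf) / σp = (5.68% − 4.69%) / 21.08% = 0.0470
M² = Rf + Sharpe × σm = 4.69% + 0.0470 × 19.31% = 5.5976%

5.60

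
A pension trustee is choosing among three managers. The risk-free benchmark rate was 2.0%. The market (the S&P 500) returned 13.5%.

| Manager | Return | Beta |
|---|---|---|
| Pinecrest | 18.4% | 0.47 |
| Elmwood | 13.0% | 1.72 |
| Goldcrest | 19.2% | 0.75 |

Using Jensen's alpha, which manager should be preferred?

Pinecrest: α = 18.4% − [2.0% + 0.47 × (13.5% − 2.0%)] = 10.995
Elmwood: α = 13.0% − [2.0% + 1.72 × (13.5% − 2.0%)] = -8.780
Goldcrest: α = 19.2% − [2.0% + 0.75 × (13.5% − 2.0%)] = 8.575
Highest: Pinecrest (10.995).

Pinecrest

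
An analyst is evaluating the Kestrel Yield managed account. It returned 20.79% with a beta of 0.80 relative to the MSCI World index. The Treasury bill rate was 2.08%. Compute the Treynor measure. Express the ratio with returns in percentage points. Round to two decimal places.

Treynor = (Rp − Rf) / β = (20.79% − 2.08%) / 0.80 = 18.71 / 0.80 = 23.3875

23.39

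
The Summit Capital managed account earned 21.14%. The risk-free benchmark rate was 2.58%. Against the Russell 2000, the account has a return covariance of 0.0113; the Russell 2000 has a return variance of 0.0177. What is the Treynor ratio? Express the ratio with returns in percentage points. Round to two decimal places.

β = Cov / Var = 0.0113 / 0.0177 = 0.6384
Treynor = (Rp − Rf) / β = (21.14% − 2.58%) / 0.6384 = 18.56 / 0.6384 = 29.0727

29.07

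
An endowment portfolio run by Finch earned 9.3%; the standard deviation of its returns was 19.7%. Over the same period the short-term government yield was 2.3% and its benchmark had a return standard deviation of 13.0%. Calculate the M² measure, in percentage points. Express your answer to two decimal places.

6.92

Sharpe = (Rp − Rf) / σp = (9.3% − 2.3%) / 19.7% = 0.3553
M² = Rf + Sharpe × σm = 2.3% + 0.3553 × 13.0% = 6.9189%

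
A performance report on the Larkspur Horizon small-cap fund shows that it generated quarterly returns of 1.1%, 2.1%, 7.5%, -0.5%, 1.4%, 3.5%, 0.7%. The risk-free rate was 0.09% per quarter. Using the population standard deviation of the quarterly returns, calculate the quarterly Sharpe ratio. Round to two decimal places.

0.89

Mean return μ = 15.80 / 7 = 2.2571%
Population σ = √[Σ(r − μ)² / 7] = √[41.1571 / 7] = √5.8796 = 2.4248%
Sharpe = (μ − rf) / σ = (2.2571 − 0.09) / 2.4248 = 2.1671 / 2.4248 = 0.8937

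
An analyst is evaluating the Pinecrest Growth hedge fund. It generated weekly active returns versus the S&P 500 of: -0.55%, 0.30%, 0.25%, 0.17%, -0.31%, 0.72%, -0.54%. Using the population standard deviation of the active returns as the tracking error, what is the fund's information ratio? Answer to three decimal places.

0.013

r̄ = (-0.55 + 0.3 + 0.25 + 0.17 − 0.31 + 0.72 − 0.54) / 7 = 0.040 / 7 = 0.0057%
Population std dev = √[1.3898 / 7] = 0.4456%
IR = r̄ / tracking error = 0.0057 / 0.4456 = 0.0128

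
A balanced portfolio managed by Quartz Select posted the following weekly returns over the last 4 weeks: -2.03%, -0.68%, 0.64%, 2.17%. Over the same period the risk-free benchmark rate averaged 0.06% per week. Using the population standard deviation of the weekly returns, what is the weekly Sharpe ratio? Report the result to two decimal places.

-0.02

r̄ = (-2.03 − 0.68 + 0.64 + 2.17) / 4 = 0.100 / 4 = 0.0250%
Population σ = √[Σ(r − r̄)² / 4] = √[9.6993 / 4] = √2.4248 = 1.5572%
Sharpe = (r̄ − rf) / σ = (0.0250 − 0.06) / 1.5572 = -0.0350 / 1.5572 = -0.0225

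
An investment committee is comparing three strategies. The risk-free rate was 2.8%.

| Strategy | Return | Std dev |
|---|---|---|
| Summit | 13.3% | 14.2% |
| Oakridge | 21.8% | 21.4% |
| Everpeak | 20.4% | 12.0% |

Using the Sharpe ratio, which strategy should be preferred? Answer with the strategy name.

Summit: Sharpe ratio = (13.3% − 2.8%) / 14.2% = 0.739
Oakridge: Sharpe ratio = (21.8% − 2.8%) / 21.4% = 0.888
Everpeak: Sharpe ratio = (20.4% − 2.8%) / 12.0% = 1.467
Highest: Everpeak (1.467).

Everpeak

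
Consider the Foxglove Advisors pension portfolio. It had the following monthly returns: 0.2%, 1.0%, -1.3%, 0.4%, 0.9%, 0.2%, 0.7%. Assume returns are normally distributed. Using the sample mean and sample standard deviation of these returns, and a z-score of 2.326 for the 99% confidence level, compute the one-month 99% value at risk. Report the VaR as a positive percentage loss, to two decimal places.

μ = (0.2 + 1 − 1.3 + 0.4 + 0.9 + 0.2 + 0.7) / 7 = 0.3000%
Σ(r − μ)² = (0.2 − 0.3000)² + (1 − 0.3000)² + … = 3.6000
sample σ = √(3.6000 / 6) = √0.6000 = 0.7746%
VaR = −(μ − z·σ) = −(0.3000 − 2.326 × 0.7746) = −(-1.5017) = 1.5017%

1.50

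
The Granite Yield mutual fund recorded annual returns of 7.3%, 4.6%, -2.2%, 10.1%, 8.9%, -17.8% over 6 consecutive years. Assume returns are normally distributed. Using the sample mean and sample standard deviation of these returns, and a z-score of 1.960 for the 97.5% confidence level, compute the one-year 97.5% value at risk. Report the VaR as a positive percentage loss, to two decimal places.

r̄ = (7.3 + 4.6 − 2.2 + 10.1 + 8.9 − 17.8) / 6 = 10.90 / 6 = 1.8167%
Sample std dev = √[557.5483 / 5] = 10.5598%
VaR = −(r̄ − z·σ) = −(1.8167 − 1.960 × 10.5598) = −(-18.8805) = 18.8805%

18.88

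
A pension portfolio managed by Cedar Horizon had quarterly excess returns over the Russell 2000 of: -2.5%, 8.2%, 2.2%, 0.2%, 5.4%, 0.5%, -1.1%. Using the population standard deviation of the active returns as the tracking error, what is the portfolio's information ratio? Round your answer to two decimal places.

Mean return r̄ = 12.90 / 7 = 1.8429%
Population σ = √[Σ(r − r̄)² / 7] = √[85.2171 / 7] = √12.1739 = 3.4891%
IR = r̄ / tracking error = 1.8429 / 3.4891 = 0.5282

0.53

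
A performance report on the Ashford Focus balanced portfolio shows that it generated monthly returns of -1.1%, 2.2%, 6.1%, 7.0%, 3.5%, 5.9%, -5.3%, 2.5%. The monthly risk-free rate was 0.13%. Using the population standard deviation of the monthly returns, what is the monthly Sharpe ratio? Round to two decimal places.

r̄ = (-1.1 + 2.2 + 6.1 + 7 + 3.5 + 5.9 − 5.3 + 2.5) / 8 = 20.80 / 8 = 2.6000%
Population std dev = √[119.5800 / 8] = 3.8662%
Sharpe = (r̄ − rf) / σ = (2.6000 − 0.13) / 3.8662 = 2.4700 / 3.8662 = 0.6389

0.64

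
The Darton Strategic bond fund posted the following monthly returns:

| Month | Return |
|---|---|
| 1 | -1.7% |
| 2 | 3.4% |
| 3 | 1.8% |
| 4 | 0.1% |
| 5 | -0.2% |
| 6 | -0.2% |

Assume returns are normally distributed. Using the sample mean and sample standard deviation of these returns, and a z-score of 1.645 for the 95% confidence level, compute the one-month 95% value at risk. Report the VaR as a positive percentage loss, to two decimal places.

2.42

r̄ = (-1.7 + 3.4 + 1.8 + 0.1 − 0.2 − 0.2) / 6 = 3.20 / 6 = 0.5333%
Sample σ = √[Σ(r − r̄)² / 5] = √[16.0733 / 5] = √3.2147 = 1.7930%
VaR = −(r̄ − z·σ) = −(0.5333 − 1.645 × 1.7930) = −(-2.4162) = 2.4162%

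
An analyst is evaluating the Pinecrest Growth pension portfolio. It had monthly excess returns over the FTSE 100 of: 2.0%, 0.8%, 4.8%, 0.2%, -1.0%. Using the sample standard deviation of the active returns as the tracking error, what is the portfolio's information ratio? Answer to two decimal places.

μ = (2 + 0.8 + 4.8 + 0.2 − 1) / 5 = 6.80 / 5 = 1.3600%
Σ(r − μ)² = 19.4720; sample σ = √(19.4720/4) = 2.2064%
IR = μ / tracking error = 1.3600 / 2.2064 = 0.6164

0.62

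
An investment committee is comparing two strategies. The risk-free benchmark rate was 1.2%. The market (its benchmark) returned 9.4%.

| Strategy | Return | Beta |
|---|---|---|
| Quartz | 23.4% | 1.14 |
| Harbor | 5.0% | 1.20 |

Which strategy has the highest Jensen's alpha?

Quartz

Quartz: α = 23.4% − [1.2% + 1.14 × (9.4% − 1.2%)] = 12.852
Harbor: α = 5.0% − [1.2% + 1.20 × (9.4% − 1.2%)] = -6.040
Highest: Quartz (12.852).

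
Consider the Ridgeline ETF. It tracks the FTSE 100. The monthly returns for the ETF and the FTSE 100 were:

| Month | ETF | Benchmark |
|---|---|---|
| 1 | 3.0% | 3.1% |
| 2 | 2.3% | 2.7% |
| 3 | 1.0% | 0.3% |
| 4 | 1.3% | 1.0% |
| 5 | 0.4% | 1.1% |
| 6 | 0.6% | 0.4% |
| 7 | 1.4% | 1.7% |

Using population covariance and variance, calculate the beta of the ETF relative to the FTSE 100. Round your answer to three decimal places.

r̄p = 1.4286%,  r̄m = 1.4714%
Cov = Σ(rp − r̄p)(rm − r̄m) / 7 = 0.7794
Var(rm) = Σ(rm − r̄m)² / 7 = 1.0135
β = Cov / Var = 0.7794 / 1.0135 = 0.7690

0.769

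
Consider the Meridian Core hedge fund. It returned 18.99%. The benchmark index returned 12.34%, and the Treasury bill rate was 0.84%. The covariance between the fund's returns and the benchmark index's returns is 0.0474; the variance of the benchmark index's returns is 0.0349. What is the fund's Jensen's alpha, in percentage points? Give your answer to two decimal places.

2.53

β = Cov / Var = 0.0474 / 0.0349 = 1.3582
E[R] = Rf + β(Rm − Rf) = 0.84% + 1.3582 × (12.34% − 0.84%) = 16.4593%
α = Rp − E[R] = 18.99% − 16.4593% = 2.5307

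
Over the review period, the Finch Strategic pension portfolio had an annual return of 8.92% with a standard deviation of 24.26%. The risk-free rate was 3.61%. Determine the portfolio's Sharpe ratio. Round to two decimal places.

0.22

Sharpe = (Rp − Rf) / σp = (8.92% − 3.61%) / 24.26% = 5.31% / 24.26% = 0.2189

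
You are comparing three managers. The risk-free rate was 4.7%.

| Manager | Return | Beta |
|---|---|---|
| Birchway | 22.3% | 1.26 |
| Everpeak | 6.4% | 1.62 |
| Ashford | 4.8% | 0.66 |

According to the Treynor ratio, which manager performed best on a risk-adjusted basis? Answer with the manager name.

Birchway: Treynor = (22.3% − 4.7%) / 1.26 = 13.968
Everpeak: Treynor = (6.4% − 4.7%) / 1.62 = 1.049
Ashford: Treynor = (4.8% − 4.7%) / 0.66 = 0.152
Highest: Birchway (13.968).

Birchway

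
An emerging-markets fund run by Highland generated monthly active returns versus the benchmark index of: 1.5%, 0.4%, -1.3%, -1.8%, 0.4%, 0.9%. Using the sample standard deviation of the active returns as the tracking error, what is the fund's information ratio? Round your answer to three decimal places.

r̄ = (1.5 + 0.4 − 1.3 − 1.8 + 0.4 + 0.9) / 6 = 0.10 / 6 = 0.0167%
Σ(r − r̄)² = 8.3083; sample σ = √(8.3083/5) = 1.2891%
IR = r̄ / tracking error = 0.0167 / 1.2891 = 0.0130

0.013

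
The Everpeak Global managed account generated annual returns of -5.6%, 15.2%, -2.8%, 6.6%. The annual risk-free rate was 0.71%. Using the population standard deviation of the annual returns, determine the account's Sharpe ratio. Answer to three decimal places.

0.322

r̄ = (-5.6 + 15.2 − 2.8 + 6.6) / 4 = 3.3500%
Population σ = √[Σ(r − r̄)² / 4] = √[268.9100 / 4] = √67.2275 = 8.1992%
Sharpe = (r̄ − rf) / σ = (3.3500 − 0.71) / 8.1992 = 2.6400 / 8.1992 = 0.3220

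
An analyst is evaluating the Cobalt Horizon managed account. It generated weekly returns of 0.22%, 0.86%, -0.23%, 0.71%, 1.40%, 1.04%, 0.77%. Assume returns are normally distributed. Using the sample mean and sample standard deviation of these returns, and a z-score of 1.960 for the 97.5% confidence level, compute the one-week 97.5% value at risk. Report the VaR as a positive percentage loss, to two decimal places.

Mean return r̄ = 4.770 / 7 = 0.6814%
Sample σ = √[Σ(r − r̄)² / 6] = √[1.7291 / 6] = √0.2882 = 0.5368%
VaR = −(r̄ − z·σ) = −(0.6814 − 1.960 × 0.5368) = −(-0.3707) = 0.3707%

0.37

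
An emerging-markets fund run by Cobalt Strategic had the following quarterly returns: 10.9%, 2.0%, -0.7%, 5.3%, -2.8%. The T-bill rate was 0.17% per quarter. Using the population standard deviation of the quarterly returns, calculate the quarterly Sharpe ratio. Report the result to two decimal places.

r̄ = (10.9 + 2 − 0.7 + 5.3 − 2.8) / 5 = 14.70 / 5 = 2.9400%
Population σ = √[Σ(r − r̄)² / 5] = √[116.0120 / 5] = √23.2024 = 4.8169%
Sharpe = (r̄ − rf) / σ = (2.9400 − 0.17) / 4.8169 = 2.7700 / 4.8169 = 0.5751

0.58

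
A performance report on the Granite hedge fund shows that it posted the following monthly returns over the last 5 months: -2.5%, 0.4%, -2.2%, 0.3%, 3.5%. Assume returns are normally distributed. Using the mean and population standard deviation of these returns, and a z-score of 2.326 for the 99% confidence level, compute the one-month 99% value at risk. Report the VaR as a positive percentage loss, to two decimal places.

5.15

μ = (-2.5 + 0.4 − 2.2 + 0.3 + 3.5) / 5 = -0.1000%
Σ(r − μ)² = (-2.5 − (-0.1000))² + (0.4 − (-0.1000))² + … = 23.5400
σ = √[23.5400 / 5] = 2.1698%
VaR = −(μ − z·σ) = −(-0.1000 − 2.326 × 2.1698) = −(-5.1470) = 5.1470%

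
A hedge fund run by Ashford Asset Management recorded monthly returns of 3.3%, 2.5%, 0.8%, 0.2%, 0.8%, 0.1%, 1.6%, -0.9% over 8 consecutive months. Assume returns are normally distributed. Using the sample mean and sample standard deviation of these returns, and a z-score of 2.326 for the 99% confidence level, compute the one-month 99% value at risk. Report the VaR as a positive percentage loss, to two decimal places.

2.12

r̄ = (3.3 + 2.5 + 0.8 + 0.2 + 0.8 + 0.1 + 1.6 − 0.9) / 8 = 1.0500%
Sample σ = √[Σ(r − r̄)² / 7] = √[13.0200 / 7] = √1.8600 = 1.3638%
VaR = −(r̄ − z·σ) = −(1.0500 − 2.326 × 1.3638) = −(-2.1222) = 2.1222%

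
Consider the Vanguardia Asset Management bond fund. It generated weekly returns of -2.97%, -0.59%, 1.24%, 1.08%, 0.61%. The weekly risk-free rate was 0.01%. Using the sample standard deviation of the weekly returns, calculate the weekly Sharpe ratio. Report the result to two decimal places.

Mean return r̄ = -0.630 / 5 = -0.1260%
Σ(r − r̄)² = (-2.97 − (-0.1260))² + (-0.59 − (-0.1260))² + … = 12.1657
σ = √[12.1657 / 4] = 1.7440%
Sharpe = (r̄ − rf) / σ = (-0.1260 − 0.01) / 1.7440 = -0.1360 / 1.7440 = -0.0780

-0.08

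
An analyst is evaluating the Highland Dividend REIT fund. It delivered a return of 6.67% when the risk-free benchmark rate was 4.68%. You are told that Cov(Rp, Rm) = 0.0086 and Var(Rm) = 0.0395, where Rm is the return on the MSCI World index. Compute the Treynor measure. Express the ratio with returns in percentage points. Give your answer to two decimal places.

β = Cov / Var = 0.0086 / 0.0395 = 0.2177
Treynor = (Rp − Rf) / β = (6.67% − 4.68%) / 0.2177 = 1.99 / 0.2177 = 9.1410

9.14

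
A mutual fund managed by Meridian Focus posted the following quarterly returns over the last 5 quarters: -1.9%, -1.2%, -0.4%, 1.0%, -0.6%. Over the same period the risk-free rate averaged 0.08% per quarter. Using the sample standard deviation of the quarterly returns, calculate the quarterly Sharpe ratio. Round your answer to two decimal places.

Mean return r̄ = -3.10 / 5 = -0.6200%
Sample std dev = √[4.6480 / 4] = 1.0780%
Sharpe = (r̄ − rf) / σ = (-0.6200 − 0.08) / 1.0780 = -0.7000 / 1.0780 = -0.6494

-0.65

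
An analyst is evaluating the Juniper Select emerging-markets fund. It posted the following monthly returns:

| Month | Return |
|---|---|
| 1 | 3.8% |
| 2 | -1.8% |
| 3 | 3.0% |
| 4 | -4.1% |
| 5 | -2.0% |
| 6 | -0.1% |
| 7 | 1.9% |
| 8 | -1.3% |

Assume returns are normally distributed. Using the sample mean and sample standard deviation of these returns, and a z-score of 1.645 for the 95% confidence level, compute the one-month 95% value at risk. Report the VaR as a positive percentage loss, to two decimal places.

μ = (3.8 − 1.8 + 3 − 4.1 − 2 − 0.1 + 1.9 − 1.3) / 8 = -0.60 / 8 = -0.0750%
Sample σ = √[Σ(r − μ)² / 7] = √[52.7550 / 7] = √7.5364 = 2.7453%
VaR = −(μ − z·σ) = −(-0.0750 − 1.645 × 2.7453) = −(-4.5910) = 4.5910%

4.59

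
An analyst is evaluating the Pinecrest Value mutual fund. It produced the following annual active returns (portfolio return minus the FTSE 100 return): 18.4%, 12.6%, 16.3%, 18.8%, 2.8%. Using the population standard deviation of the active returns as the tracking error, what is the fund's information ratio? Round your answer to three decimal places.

2.330

r̄ = (18.4 + 12.6 + 16.3 + 18.8 + 2.8) / 5 = 68.90 / 5 = 13.7800%
Population σ = √[Σ(r − r̄)² / 5] = √[174.8480 / 5] = √34.9696 = 5.9135%
IR = r̄ / tracking error = 13.7800 / 5.9135 = 2.3303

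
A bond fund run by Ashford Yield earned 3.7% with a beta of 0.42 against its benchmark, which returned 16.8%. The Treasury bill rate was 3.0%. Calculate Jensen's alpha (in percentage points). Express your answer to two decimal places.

CAPM expected return = Rf + β(Rm − Rf) = 3.0% + 0.42 × (16.8% − 3.0%) = 3 + 0.42 × 13.80 = 8.7960%
Jensen's α = Rp − E[R] = 3.7% − 8.7960% = -5.0960

-5.10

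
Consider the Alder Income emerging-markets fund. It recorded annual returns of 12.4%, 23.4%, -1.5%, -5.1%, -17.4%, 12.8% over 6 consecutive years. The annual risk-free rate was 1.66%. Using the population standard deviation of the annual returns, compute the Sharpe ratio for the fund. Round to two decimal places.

r̄ = (12.4 + 23.4 − 1.5 − 5.1 − 17.4 + 12.8) / 6 = 4.1000%
Σ(r − r̄)² = (12.4 − 4.1000)² + (23.4 − 4.1000)² + (-1.5 − 4.1000)² + … = 1095.3200
population σ = √(1095.3200 / 6) = √182.5533 = 13.5112%
Sharpe = (r̄ − rf) / σ = (4.1000 − 1.66) / 13.5112 = 2.4400 / 13.5112 = 0.1806

0.18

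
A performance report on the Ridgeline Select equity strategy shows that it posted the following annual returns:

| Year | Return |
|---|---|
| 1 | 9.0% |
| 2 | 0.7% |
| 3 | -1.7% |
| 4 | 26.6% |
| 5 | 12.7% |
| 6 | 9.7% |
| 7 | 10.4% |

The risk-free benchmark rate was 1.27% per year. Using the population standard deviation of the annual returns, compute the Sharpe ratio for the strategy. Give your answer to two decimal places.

r̄ = (9 + 0.7 − 1.7 + 26.6 + 12.7 + 9.7 + 10.4) / 7 = 9.6286%
Σ(r − r̄)² = 506.5143; population σ = √(506.5143/7) = 8.5064%
Sharpe = (r̄ − rf) / σ = (9.6286 − 1.27) / 8.5064 = 8.3586 / 8.5064 = 0.9826

0.98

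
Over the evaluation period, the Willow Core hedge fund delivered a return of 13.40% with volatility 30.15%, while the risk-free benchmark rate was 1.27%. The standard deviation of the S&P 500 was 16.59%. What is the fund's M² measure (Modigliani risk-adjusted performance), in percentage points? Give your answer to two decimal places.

Sharpe = (Rp − Rf) / σp = (13.40% − 1.27%) / 30.15% = 0.4023
M² = Rf + Sharpe × σm = 1.27% + 0.4023 × 16.59% = 7.9442%

7.94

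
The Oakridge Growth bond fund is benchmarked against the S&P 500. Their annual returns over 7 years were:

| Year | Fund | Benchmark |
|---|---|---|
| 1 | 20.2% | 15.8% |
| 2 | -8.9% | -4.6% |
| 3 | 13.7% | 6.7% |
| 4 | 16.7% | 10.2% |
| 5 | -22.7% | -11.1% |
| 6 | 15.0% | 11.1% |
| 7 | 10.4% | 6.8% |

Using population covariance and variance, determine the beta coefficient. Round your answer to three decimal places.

r̄p = 6.3429%,  r̄m = 4.9857%
Cov = Σ(rp − r̄p)(rm − r̄m) / 7 = 127.1506
Var(rm) = Σ(rm − r̄m)² / 7 = 76.9127
β = Cov / Var = 127.1506 / 76.9127 = 1.6532

1.653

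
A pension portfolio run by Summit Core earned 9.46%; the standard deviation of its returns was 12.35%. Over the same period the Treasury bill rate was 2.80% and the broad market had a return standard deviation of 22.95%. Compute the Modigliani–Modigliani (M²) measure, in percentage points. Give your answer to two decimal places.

Sharpe = (Rp − Rf) / σp = (9.46% − 2.80%) / 12.35% = 0.5393
M² = Rf + Sharpe × σm = 2.80% + 0.5393 × 22.95% = 15.1769%

15.18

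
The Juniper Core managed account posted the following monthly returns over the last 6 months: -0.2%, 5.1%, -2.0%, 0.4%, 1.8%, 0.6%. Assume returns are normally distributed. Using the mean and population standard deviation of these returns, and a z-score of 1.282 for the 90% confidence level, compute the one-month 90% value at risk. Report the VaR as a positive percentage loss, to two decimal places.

1.84

r̄ = (-0.2 + 5.1 − 2 + 0.4 + 1.8 + 0.6) / 6 = 0.9500%
Σ(r − r̄)² = (-0.2 − 0.9500)² + (5.1 − 0.9500)² + … = 28.3950
population σ = √(28.3950 / 6) = √4.7325 = 2.1754%
VaR = −(r̄ − z·σ) = −(0.9500 − 1.282 × 2.1754) = −(-1.8389) = 1.8389%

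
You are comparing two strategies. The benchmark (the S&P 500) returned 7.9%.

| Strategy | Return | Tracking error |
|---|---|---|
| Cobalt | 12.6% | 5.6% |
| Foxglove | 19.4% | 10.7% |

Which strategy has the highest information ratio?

Foxglove

Cobalt: IR = (12.6% − 7.9%) / 5.6% = 0.839
Foxglove: IR = (19.4% − 7.9%) / 10.7% = 1.075
Highest: Foxglove (1.075).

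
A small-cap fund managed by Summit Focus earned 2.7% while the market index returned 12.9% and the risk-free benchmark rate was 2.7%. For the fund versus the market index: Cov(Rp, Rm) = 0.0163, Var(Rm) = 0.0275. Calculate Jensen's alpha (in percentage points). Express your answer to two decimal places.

β = Cov / Var = 0.0163 / 0.0275 = 0.5927
E[R] = Rf + β(Rm − Rf) = 2.7% + 0.5927 × (12.9% − 2.7%) = 8.7455%
α = Rp − E[R] = 2.7% − 8.7455% = -6.0455

-6.05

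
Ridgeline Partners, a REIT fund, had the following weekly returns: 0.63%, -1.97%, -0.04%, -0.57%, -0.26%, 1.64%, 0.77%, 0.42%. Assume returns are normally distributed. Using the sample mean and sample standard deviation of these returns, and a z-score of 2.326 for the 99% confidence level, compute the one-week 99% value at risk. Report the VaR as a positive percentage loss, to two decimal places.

2.42

r̄ = (0.63 − 1.97 − 0.04 − 0.57 − 0.26 + 1.64 + 0.77 + 0.42) / 8 = 0.620 / 8 = 0.0775%
Sample σ = √[Σ(r − r̄)² / 7] = √[8.0828 / 7] = √1.1547 = 1.0746%
VaR = −(r̄ − z·σ) = −(0.0775 − 2.326 × 1.0746) = −(-2.4220) = 2.4220%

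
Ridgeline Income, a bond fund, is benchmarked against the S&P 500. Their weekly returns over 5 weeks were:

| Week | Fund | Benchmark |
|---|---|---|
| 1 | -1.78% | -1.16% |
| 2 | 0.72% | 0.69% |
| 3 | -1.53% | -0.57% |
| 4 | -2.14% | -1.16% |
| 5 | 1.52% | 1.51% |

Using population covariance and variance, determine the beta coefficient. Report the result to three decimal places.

r̄p = -0.6420%,  r̄m = -0.1380%
Cov = Σ(rp − r̄p)(rm − r̄m) / 5 = 1.5537
Var(rm) = Σ(rm − r̄m)² / 5 = 1.1354
β = Cov / Var = 1.5537 / 1.1354 = 1.3684

1.368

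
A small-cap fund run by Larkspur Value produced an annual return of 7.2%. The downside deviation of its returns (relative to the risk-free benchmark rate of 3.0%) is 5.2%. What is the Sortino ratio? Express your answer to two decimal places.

0.81

Sortino = (Rp − Rf) / σd = (7.2% − 3.0%) / 5.2% = 4.20% / 5.2% = 0.8077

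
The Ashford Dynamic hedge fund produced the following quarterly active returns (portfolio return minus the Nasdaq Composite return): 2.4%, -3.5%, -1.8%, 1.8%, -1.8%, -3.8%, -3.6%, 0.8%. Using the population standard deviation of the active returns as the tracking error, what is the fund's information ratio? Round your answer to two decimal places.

-0.50

r̄ = (2.4 − 3.5 − 1.8 + 1.8 − 1.8 − 3.8 − 3.6 + 0.8) / 8 = -9.50 / 8 = -1.1875%
Σ(r − r̄)² = (2.4 − (-1.1875))² + (-3.5 − (-1.1875))² + (-1.8 − (-1.1875))² + … = 44.4888
σ = √[44.4888 / 8] = 2.3582%
IR = r̄ / tracking error = -1.1875 / 2.3582 = -0.5036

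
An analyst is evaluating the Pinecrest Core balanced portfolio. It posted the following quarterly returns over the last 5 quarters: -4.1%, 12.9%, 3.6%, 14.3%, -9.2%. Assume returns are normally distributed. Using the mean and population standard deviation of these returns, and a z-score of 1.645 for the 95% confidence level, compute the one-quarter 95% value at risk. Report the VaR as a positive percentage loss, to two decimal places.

r̄ = (-4.1 + 12.9 + 3.6 + 14.3 − 9.2) / 5 = 17.50 / 5 = 3.5000%
Σ(r − r̄)² = (-4.1 − 3.5000)² + (12.9 − 3.5000)² + … = 424.0600
population σ = √(424.0600 / 5) = √84.8120 = 9.2093%
VaR = −(r̄ − z·σ) = −(3.5000 − 1.645 × 9.2093) = −(-11.6493) = 11.6493%

11.65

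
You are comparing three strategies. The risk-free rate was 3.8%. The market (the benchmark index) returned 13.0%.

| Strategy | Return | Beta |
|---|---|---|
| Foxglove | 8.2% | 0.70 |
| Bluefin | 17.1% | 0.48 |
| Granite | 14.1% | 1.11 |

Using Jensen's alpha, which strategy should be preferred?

Bluefin

Foxglove: α = 8.2% − [3.8% + 0.70 × (13.0% − 3.8%)] = -2.040
Bluefin: α = 17.1% − [3.8% + 0.48 × (13.0% − 3.8%)] = 8.884
Granite: α = 14.1% − [3.8% + 1.11 × (13.0% − 3.8%)] = 0.088
Highest: Bluefin (8.884).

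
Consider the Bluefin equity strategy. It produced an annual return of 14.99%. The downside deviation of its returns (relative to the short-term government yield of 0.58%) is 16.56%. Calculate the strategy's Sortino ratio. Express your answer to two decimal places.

Sortino = (Rp − Rf) / σd = (14.99% − 0.58%) / 16.56% = 14.41% / 16.56% = 0.8702

0.87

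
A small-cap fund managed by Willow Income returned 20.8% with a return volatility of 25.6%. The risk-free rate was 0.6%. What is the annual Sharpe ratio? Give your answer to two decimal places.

Sharpe = (Rp − Rf) / σp = (20.8% − 0.6%) / 25.6% = 20.20% / 25.6% = 0.7891

0.79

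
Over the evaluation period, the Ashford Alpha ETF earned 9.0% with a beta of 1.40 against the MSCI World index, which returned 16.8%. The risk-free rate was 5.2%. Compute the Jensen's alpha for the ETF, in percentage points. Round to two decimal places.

-12.44

CAPM expected return = Rf + β(Rm − Rf) = 5.2% + 1.40 × (16.8% − 5.2%) = 5.2 + 1.40 × 11.60 = 21.4400%
Jensen's α = Rp − E[R] = 9.0% − 21.4400% = -12.4400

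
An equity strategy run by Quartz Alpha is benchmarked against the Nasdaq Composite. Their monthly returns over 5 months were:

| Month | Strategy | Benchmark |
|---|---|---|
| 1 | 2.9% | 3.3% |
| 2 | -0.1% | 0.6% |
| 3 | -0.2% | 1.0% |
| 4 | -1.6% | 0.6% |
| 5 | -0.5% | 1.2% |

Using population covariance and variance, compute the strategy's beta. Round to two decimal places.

r̄p = 0.1000%,  r̄m = 1.3400%
Cov = Σ(rp − r̄p)(rm − r̄m) / 5 = 1.4160
Var(rm) = Σ(rm − r̄m)² / 5 = 1.0144
β = Cov / Var = 1.4160 / 1.0144 = 1.3959

1.40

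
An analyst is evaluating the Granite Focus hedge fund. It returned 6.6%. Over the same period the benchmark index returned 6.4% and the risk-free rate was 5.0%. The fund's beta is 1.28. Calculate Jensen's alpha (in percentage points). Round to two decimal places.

CAPM expected return = Rf + β(Rm − Rf) = 5.0% + 1.28 × (6.4% − 5.0%) = 5 + 1.28 × 1.40 = 6.7920%
Jensen's α = Rp − E[R] = 6.6% − 6.7920% = -0.1920

-0.19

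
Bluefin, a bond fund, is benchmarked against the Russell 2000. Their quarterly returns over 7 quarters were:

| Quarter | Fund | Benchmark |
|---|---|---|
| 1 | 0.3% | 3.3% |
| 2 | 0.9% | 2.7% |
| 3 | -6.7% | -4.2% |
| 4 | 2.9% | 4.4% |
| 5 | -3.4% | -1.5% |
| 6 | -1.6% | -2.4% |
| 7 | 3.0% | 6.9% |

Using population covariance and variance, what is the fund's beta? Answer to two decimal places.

0.81

r̄p = -0.6571%,  r̄m = 1.3143%
Cov = Σ(rp − r̄p)(rm − r̄m) / 7 = 11.4294
Var(rm) = Σ(rm − r̄m)² / 7 = 14.1012
β = Cov / Var = 11.4294 / 14.1012 = 0.8105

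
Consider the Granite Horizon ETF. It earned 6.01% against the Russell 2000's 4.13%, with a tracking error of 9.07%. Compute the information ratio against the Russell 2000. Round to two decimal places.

IR = (Rp − Rb) / TE = (6.01% − 4.13%) / 9.07% = 1.88% / 9.07% = 0.2073

0.21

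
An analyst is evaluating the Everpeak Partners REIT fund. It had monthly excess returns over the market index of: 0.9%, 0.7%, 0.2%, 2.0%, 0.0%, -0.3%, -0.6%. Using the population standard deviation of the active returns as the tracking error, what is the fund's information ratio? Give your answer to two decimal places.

Mean return μ = 2.90 / 7 = 0.4143%
Population std dev = √[4.5886 / 7] = 0.8096%
IR = μ / tracking error = 0.4143 / 0.8096 = 0.5117

0.51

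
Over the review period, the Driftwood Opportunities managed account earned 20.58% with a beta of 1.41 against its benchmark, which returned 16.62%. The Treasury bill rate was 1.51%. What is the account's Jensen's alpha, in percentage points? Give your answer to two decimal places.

CAPM expected return = Rf + β(Rm − Rf) = 1.51% + 1.41 × (16.62% − 1.51%) = 1.51 + 1.41 × 15.11 = 22.8151%
Jensen's α = Rp − E[R] = 20.58% − 22.8151% = -2.2351

-2.24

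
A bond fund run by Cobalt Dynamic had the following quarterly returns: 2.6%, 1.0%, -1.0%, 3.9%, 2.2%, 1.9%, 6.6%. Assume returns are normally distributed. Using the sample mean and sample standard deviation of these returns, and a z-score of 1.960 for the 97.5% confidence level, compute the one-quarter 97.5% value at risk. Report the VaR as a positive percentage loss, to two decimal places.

Mean return r̄ = 17.20 / 7 = 2.4571%
Σ(r − r̄)² = (2.6 − 2.4571)² + (1 − 2.4571)² + (-1 − 2.4571)² + … = 33.7171
σ = √[33.7171 / 6] = 2.3706%
VaR = −(r̄ − z·σ) = −(2.4571 − 1.960 × 2.3706) = −(-2.1893) = 2.1893%

2.19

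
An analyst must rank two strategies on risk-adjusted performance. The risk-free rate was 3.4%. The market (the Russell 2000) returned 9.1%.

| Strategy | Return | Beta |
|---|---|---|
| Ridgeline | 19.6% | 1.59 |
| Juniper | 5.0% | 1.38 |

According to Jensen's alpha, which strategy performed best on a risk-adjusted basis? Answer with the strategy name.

Ridgeline

Ridgeline: α = 19.6% − [3.4% + 1.59 × (9.1% − 3.4%)] = 7.137
Juniper: α = 5.0% − [3.4% + 1.38 × (9.1% − 3.4%)] = -6.266
Highest: Ridgeline (7.137).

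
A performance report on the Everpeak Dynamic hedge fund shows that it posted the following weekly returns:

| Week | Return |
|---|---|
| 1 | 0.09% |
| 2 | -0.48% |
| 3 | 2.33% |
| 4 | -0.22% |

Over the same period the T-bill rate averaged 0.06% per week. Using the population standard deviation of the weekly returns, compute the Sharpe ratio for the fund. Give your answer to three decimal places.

Mean return r̄ = 1.720 / 4 = 0.4300%
Population σ = √[Σ(r − r̄)² / 4] = √[4.9762 / 4] = √1.2441 = 1.1154%
Sharpe = (r̄ − rf) / σ = (0.4300 − 0.06) / 1.1154 = 0.3700 / 1.1154 = 0.3317

0.332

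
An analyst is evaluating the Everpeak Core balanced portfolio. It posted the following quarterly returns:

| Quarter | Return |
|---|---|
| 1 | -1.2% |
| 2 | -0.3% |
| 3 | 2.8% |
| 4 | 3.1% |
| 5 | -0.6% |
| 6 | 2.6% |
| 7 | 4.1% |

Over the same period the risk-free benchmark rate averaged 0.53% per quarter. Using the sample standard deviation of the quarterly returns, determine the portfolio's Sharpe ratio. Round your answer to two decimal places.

0.46

μ = (-1.2 − 0.3 + 2.8 + 3.1 − 0.6 + 2.6 + 4.1) / 7 = 10.50 / 7 = 1.5000%
Σ(r − μ)² = 27.1600; sample σ = √(27.1600/6) = 2.1276%
Sharpe = (μ − rf) / σ = (1.5000 − 0.53) / 2.1276 = 0.9700 / 2.1276 = 0.4559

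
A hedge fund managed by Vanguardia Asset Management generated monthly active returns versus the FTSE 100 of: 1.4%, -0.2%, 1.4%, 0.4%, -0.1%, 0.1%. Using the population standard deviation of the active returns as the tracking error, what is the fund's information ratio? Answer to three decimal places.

r̄ = (1.4 − 0.2 + 1.4 + 0.4 − 0.1 + 0.1) / 6 = 0.5000%
Σ(r − r̄)² = (1.4 − 0.5000)² + (-0.2 − 0.5000)² + (1.4 − 0.5000)² + … = 2.6400
population σ = √(2.6400 / 6) = √0.4400 = 0.6633%
IR = r̄ / tracking error = 0.5000 / 0.6633 = 0.7538

0.754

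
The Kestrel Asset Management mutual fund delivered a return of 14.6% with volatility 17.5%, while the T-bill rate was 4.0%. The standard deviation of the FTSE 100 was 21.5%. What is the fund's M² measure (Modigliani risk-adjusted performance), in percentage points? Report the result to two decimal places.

Sharpe = (Rp − Rf) / σp = (14.6% − 4.0%) / 17.5% = 0.6057
M² = Rf + Sharpe × σm = 4.0% + 0.6057 × 21.5% = 17.0226%

17.02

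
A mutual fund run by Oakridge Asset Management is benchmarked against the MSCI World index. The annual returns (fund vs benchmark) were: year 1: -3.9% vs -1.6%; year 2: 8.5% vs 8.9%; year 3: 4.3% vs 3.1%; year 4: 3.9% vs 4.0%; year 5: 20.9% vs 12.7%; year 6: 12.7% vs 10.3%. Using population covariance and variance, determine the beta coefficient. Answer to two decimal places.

r̄p = 7.7333%,  r̄m = 6.2333%
Cov = Σ(rp − r̄p)(rm − r̄m) / 6 = 36.3056
Var(rm) = Σ(rm − r̄m)² / 6 = 23.6056
β = Cov / Var = 36.3056 / 23.6056 = 1.5380

1.54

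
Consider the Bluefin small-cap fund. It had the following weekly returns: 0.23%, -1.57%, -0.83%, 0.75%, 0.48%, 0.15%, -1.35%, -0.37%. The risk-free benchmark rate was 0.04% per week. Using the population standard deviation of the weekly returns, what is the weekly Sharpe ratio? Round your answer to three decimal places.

-0.439

Mean return μ = -2.510 / 8 = -0.3138%
Population std dev = √[5.1940 / 8] = 0.8058%
Sharpe = (μ − rf) / σ = (-0.3138 − 0.04) / 0.8058 = -0.3538 / 0.8058 = -0.4391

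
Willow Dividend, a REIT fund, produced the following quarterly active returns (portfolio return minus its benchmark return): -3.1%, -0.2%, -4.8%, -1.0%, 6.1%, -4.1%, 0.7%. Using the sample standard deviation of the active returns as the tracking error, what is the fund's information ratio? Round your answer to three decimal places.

μ = (-3.1 − 0.2 − 4.8 − 1 + 6.1 − 4.1 + 0.7) / 7 = -0.9143%
Sample std dev = √[82.3486 / 6] = 3.7047%
IR = μ / tracking error = -0.9143 / 3.7047 = -0.2468

-0.247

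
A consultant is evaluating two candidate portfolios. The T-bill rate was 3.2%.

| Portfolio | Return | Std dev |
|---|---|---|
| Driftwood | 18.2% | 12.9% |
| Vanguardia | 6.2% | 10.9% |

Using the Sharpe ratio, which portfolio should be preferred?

Driftwood: Sharpe ratio = (18.2% − 3.2%) / 12.9% = 1.163
Vanguardia: Sharpe ratio = (6.2% − 3.2%) / 10.9% = 0.275
Highest: Driftwood (1.163).

Driftwood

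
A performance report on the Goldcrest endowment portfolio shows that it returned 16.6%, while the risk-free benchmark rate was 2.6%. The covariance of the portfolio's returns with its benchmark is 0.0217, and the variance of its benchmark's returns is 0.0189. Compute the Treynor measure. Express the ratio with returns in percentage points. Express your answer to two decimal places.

β = Cov / Var = 0.0217 / 0.0189 = 1.1481
Treynor = (Rp − Rf) / β = (16.6% − 2.6%) / 1.1481 = 14.00 / 1.1481 = 12.1941

12.19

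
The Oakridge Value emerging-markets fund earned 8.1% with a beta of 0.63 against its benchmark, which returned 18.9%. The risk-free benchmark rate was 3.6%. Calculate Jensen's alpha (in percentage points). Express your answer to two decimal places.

CAPM expected return = Rf + β(Rm − Rf) = 3.6% + 0.63 × (18.9% − 3.6%) = 3.6 + 0.63 × 15.30 = 13.2390%
Jensen's α = Rp − E[R] = 8.1% − 13.2390% = -5.1390

-5.14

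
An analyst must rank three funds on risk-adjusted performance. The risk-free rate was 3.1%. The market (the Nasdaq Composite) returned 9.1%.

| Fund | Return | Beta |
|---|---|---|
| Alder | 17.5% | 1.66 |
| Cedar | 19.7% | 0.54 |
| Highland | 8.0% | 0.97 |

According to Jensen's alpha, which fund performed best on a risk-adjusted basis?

Alder: α = 17.5% − [3.1% + 1.66 × (9.1% − 3.1%)] = 4.440
Cedar: α = 19.7% − [3.1% + 0.54 × (9.1% − 3.1%)] = 13.360
Highland: α = 8.0% − [3.1% + 0.97 × (9.1% − 3.1%)] = -0.920
Highest: Cedar (13.360).

Cedar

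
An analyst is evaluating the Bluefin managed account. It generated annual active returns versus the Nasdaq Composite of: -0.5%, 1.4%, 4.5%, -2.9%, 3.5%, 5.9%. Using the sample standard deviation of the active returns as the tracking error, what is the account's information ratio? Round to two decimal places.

0.60

Mean return μ = 11.90 / 6 = 1.9833%
Σ(r − μ)² = 54.3283; sample σ = √(54.3283/5) = 3.2963%
IR = μ / tracking error = 1.9833 / 3.2963 = 0.6017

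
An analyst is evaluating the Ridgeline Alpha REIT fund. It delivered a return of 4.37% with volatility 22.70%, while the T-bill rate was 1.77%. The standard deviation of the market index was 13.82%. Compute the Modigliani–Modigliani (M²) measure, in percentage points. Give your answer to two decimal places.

Sharpe = (Rp − Rf) / σp = (4.37% − 1.77%) / 22.70% = 0.1145
M² = Rf + Sharpe × σm = 1.77% + 0.1145 × 13.82% = 3.3524%

3.35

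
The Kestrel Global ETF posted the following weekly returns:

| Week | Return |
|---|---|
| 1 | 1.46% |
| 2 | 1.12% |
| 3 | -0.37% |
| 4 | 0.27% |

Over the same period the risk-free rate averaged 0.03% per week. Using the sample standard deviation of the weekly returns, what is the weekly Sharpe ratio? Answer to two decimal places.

r̄ = (1.46 + 1.12 − 0.37 + 0.27) / 4 = 2.480 / 4 = 0.6200%
Sample σ = √[Σ(r − r̄)² / 3] = √[2.0582 / 3] = √0.6861 = 0.8283%
Sharpe = (r̄ − rf) / σ = (0.6200 − 0.03) / 0.8283 = 0.5900 / 0.8283 = 0.7123

0.71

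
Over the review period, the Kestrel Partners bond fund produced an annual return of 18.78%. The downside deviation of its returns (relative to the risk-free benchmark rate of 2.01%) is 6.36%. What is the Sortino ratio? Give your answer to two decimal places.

Sortino = (Rp − Rf) / σd = (18.78% − 2.01%) / 6.36% = 16.77% / 6.36% = 2.6368

2.64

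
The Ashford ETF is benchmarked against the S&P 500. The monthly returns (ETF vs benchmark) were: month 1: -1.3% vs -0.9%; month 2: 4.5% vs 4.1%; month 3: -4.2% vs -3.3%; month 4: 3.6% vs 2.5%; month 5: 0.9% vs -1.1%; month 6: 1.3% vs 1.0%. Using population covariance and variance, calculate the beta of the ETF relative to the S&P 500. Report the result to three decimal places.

r̄p = 0.8000%,  r̄m = 0.3833%
Cov = Σ(rp − r̄p)(rm − r̄m) / 6 = 6.8250
Var(rm) = Σ(rm − r̄m)² / 6 = 6.0147
β = Cov / Var = 6.8250 / 6.0147 = 1.1347

1.135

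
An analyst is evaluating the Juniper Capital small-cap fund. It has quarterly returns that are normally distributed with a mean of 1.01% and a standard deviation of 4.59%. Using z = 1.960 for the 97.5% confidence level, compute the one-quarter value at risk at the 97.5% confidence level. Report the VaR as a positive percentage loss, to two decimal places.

7.99

VaR (as % loss) = −(μ − z·σ) = −(1.01% − 1.960 × 4.59%) = −(-7.9864%) = 7.9864%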